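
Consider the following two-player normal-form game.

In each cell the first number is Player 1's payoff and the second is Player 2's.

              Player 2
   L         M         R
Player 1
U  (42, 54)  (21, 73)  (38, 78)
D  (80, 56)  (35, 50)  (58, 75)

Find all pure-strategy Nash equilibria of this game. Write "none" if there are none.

Pure NE: (D, R)

For each strategy profile, look for a profitable unilateral deviation.
(U, L): Player 1 can switch to D (42 → 80). Not NE.
(U, M): Player 1 can switch to D (21 → 35). Not NE.
(U, R): Player 1 can switch to D (38 → 58). Not NE.
(D, L): Player 2 can switch to R (56 → 75). Not NE.
(D, M): Player 2 can switch to L (50 → 56). Not NE.
(D, R): Player 1 gets 58, best alternative 38; Player 2 gets 75, best alternative 56. No profitable deviation — NE.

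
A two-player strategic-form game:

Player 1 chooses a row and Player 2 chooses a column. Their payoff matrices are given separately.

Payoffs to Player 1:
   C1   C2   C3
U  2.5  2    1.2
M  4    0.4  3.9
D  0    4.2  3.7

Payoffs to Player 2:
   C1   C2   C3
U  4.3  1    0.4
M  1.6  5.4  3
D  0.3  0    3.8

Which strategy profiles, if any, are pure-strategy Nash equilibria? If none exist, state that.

(U, C1): Player 1 can switch to M (2.5 → 4). Not NE.
(U, C2): Player 1 can switch to D (2 → 4.2). Not NE.
(U, C3): Player 1 can switch to M (1.2 → 3.9). Not NE.
(M, C1): Player 2 can switch to C2 (1.6 → 5.4). Not NE.
(M, C2): Player 1 can switch to U (0.4 → 2). Not NE.
(M, C3): Player 2 can switch to C2 (3 → 5.4). Not NE.
(The remaining 3 profiles each have a profitable deviation by the same check.)

This game has no pure Nash equilibrium.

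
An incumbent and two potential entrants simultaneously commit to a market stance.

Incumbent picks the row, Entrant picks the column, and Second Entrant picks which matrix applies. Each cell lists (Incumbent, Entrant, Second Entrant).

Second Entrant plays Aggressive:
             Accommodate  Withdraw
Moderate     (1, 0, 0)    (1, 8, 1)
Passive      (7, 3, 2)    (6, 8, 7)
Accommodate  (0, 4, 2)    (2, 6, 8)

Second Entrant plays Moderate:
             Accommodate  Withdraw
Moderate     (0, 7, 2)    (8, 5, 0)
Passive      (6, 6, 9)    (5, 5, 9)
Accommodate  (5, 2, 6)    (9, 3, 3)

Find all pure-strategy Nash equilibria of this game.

Check each profile: it is a Nash equilibrium iff no player can strictly gain by switching unilaterally.
(Moderate, Accommodate, Aggressive): Incumbent can switch to Passive (1 → 7). Not NE.
(Moderate, Accommodate, Moderate): Incumbent can switch to Passive (0 → 6). Not NE.
(Moderate, Withdraw, Aggressive): Incumbent can switch to Passive (1 → 6). Not NE.
(Moderate, Withdraw, Moderate): Incumbent can switch to Accommodate (8 → 9). Not NE.
(Passive, Accommodate, Aggressive): Entrant can switch to Withdraw (3 → 8). Not NE.
(Passive, Accommodate, Moderate): Incumbent gets 6, best alternative 5; Entrant gets 6, best alternative 5; Second Entrant gets 9, best alternative 2. No profitable deviation — NE.
(Passive, Withdraw, Aggressive): Second Entrant can switch to Moderate (7 → 9). Not NE.
(Passive, Withdraw, Moderate): Incumbent can switch to Moderate (5 → 8). Not NE.
(Accommodate, Accommodate, Aggressive): Incumbent can switch to Moderate (0 → 1). Not NE.
(Accommodate, Accommodate, Moderate): Incumbent can switch to Passive (5 → 6). Not NE.
(Accommodate, Withdraw, Aggressive): Incumbent can switch to Passive (2 → 6). Not NE.
(The remaining 1 profile has a profitable deviation by the same check.)

(Passive, Accommodate, Moderate)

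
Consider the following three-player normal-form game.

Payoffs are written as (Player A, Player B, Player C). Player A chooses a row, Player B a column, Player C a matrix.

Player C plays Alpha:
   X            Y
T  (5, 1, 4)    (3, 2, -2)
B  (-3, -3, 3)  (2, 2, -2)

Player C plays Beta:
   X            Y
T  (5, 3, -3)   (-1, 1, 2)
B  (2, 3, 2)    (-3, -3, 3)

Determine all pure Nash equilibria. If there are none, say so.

This game has no pure Nash equilibrium.

For each player, find the best response to each opponent profile; mutual best responses are the pure NE.
Player A against (X, Alpha): payoffs 5, -3 → best response T.
Player A against (X, Beta): payoffs 5, 2 → best response T.
Player A against (Y, Alpha): payoffs 3, 2 → best response T.
Player A against (Y, Beta): payoffs -1, -3 → best response T.
Player B against (T, Alpha): payoffs 1, 2 → best response Y.
Player B against (T, Beta): payoffs 3, 1 → best response X.
Player B against (B, Alpha): payoffs -3, 2 → best response Y.
Player B against (B, Beta): payoffs 3, -3 → best response X.
Player C against (T, X): payoffs 4, -3 → best response Alpha.
Player C against (T, Y): payoffs -2, 2 → best response Beta.
Player C against (B, X): payoffs 3, 2 → best response Alpha.
Player C against (B, Y): payoffs -2, 3 → best response Beta.
No profile is a mutual best response for all players.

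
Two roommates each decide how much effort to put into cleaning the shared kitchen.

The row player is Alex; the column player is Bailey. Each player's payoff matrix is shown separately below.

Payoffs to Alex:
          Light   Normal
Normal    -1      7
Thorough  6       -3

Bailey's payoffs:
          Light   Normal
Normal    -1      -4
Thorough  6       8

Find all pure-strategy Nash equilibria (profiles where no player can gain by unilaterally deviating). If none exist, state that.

(Normal, Light): Alex can switch to Thorough (-1 → 6). Not NE.
(Normal, Normal): Bailey can switch to Light (-4 → -1). Not NE.
(Thorough, Light): Bailey can switch to Normal (6 → 8). Not NE.
(Thorough, Normal): Alex can switch to Normal (-3 → 7). Not NE.

No pure-strategy Nash equilibrium.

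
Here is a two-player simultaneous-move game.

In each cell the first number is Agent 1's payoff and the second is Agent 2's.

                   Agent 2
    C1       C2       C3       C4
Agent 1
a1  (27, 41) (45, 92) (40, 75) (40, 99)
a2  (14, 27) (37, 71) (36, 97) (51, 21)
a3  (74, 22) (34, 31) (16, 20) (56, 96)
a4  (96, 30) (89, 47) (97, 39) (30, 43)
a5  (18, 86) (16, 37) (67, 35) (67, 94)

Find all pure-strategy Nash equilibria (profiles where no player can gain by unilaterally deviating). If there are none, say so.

Pure-strategy Nash equilibria: (a4, C2); (a5, C4)

Agent 1 against C1: payoffs 27, 14, 74, 96, 18 → best response a4.
Agent 1 against C2: payoffs 45, 37, 34, 89, 16 → best response a4.
Agent 1 against C3: payoffs 40, 36, 16, 97, 67 → best response a4.
Agent 1 against C4: payoffs 40, 51, 56, 30, 67 → best response a5.
Agent 2 against a1: payoffs 41, 92, 75, 99 → best response C4.
Agent 2 against a2: payoffs 27, 71, 97, 21 → best response C3.
Agent 2 against a3: payoffs 22, 31, 20, 96 → best response C4.
Agent 2 against a4: payoffs 30, 47, 39, 43 → best response C2.
Agent 2 against a5: payoffs 86, 37, 35, 94 → best response C4.
Mutual best responses: (a4, C2); (a5, C4).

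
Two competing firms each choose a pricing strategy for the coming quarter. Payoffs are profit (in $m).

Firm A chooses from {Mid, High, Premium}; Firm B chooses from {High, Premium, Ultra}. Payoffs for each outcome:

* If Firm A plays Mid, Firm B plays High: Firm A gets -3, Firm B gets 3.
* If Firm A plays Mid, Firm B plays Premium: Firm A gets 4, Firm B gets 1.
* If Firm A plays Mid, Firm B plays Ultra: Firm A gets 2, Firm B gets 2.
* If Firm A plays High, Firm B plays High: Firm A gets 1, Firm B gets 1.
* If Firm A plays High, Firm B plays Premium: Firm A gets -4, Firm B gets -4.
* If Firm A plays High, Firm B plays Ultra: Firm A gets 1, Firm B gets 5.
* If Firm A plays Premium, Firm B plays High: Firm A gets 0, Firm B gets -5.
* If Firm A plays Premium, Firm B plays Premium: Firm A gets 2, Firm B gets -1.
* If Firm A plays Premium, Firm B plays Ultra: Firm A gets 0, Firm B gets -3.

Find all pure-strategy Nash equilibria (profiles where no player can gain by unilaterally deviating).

This game has no pure Nash equilibrium.

Firm A against High: payoffs -3, 1, 0 → best response High.
Firm A against Premium: payoffs 4, -4, 2 → best response Mid.
Firm A against Ultra: payoffs 2, 1, 0 → best response Mid.
Firm B against Mid: payoffs 3, 1, 2 → best response High.
Firm B against High: payoffs 1, -4, 5 → best response Ultra.
Firm B against Premium: payoffs -5, -1, -3 → best response Premium.
No profile is a mutual best response for all players.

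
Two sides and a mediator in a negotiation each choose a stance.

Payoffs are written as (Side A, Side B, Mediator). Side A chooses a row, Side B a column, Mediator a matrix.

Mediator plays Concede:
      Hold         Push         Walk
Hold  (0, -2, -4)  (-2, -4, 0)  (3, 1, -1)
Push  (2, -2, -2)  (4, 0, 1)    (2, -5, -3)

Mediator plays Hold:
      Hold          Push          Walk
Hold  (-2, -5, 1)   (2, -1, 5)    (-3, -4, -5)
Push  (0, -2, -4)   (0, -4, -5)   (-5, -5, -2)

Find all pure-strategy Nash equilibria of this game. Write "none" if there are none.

The pure Nash equilibria are (Hold, Push, Hold); (Hold, Walk, Concede); (Push, Push, Concede).

(Hold, Hold, Concede): Side A can switch to Push (0 → 2). Not NE.
(Hold, Hold, Hold): Side A can switch to Push (-2 → 0). Not NE.
(Hold, Push, Concede): Side A can switch to Push (-2 → 4). Not NE.
(Hold, Push, Hold): Side A gets 2, best alternative 0; Side B gets -1, best alternative -4; Mediator gets 5, best alternative 0. No profitable deviation — NE.
(Hold, Walk, Concede): Side A gets 3, best alternative 2; Side B gets 1, best alternative -2; Mediator gets -1, best alternative -5. No profitable deviation — NE.
(Hold, Walk, Hold): Side B can switch to Push (-4 → -1). Not NE.
(Push, Hold, Concede): Side B can switch to Push (-2 → 0). Not NE.
(Push, Hold, Hold): Mediator can switch to Concede (-4 → -2). Not NE.
(Push, Push, Concede): Side A gets 4, best alternative -2; Side B gets 0, best alternative -2; Mediator gets 1, best alternative -5. No profitable deviation — NE.
(Push, Push, Hold): Side A can switch to Hold (0 → 2). Not NE.
(Push, Walk, Concede): Side A can switch to Hold (2 → 3). Not NE.
(Push, Walk, Hold): Side A can switch to Hold (-5 → -3). Not NE.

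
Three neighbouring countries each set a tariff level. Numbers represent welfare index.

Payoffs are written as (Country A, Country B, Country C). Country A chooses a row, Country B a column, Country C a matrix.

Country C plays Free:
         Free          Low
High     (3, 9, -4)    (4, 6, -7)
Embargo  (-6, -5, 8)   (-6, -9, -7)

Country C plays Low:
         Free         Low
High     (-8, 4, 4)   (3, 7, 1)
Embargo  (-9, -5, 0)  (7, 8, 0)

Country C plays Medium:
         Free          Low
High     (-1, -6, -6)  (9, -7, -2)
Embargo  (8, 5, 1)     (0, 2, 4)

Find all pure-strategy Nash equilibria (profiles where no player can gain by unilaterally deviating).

Country A against (Free, Free): payoffs 3, -6 → best response High.
Country A against (Free, Low): payoffs -8, -9 → best response High.
Country A against (Free, Medium): payoffs -1, 8 → best response Embargo.
Country A against (Low, Free): payoffs 4, -6 → best response High.
Country A against (Low, Low): payoffs 3, 7 → best response Embargo.
Country A against (Low, Medium): payoffs 9, 0 → best response High.
Country B against (High, Free): payoffs 9, 6 → best response Free.
Country B against (High, Low): payoffs 4, 7 → best response Low.
Country B against (High, Medium): payoffs -6, -7 → best response Free.
Country B against (Embargo, Free): payoffs -5, -9 → best response Free.
Country B against (Embargo, Low): payoffs -5, 8 → best response Low.
Country B against (Embargo, Medium): payoffs 5, 2 → best response Free.
Country C against (High, Free): payoffs -4, 4, -6 → best response Low.
Country C against (High, Low): payoffs -7, 1, -2 → best response Low.
Country C against (Embargo, Free): payoffs 8, 0, 1 → best response Free.
Country C against (Embargo, Low): payoffs -7, 0, 4 → best response Medium.
No profile is a mutual best response for all players.

There is no pure-strategy Nash equilibrium.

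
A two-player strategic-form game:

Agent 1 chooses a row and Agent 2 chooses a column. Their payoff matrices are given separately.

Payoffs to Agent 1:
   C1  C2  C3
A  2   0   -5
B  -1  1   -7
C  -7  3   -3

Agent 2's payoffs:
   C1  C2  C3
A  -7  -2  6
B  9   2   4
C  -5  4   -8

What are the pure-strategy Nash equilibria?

(C, C2)

Agent 1 against C1: payoffs 2, -1, -7 → best response A.
Agent 1 against C2: payoffs 0, 1, 3 → best response C.
Agent 1 against C3: payoffs -5, -7, -3 → best response C.
Agent 2 against A: payoffs -7, -2, 6 → best response C3.
Agent 2 against B: payoffs 9, 2, 4 → best response C1.
Agent 2 against C: payoffs -5, 4, -8 → best response C2.
Mutual best responses: (C, C2).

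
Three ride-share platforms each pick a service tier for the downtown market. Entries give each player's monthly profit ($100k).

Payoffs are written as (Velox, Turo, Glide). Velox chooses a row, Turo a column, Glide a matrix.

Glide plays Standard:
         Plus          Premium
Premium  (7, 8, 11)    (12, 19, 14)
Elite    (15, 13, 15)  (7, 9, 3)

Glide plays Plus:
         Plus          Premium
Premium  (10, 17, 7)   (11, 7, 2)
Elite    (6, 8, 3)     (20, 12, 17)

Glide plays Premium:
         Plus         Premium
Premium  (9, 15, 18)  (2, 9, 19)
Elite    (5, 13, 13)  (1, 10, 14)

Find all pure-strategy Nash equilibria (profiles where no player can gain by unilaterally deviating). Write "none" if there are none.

For each strategy profile, look for a profitable unilateral deviation.
(Premium, Plus, Standard): Velox can switch to Elite (7 → 15). Not NE.
(Premium, Plus, Plus): Glide can switch to Standard (7 → 11). Not NE.
(Premium, Plus, Premium): Velox gets 9, best alternative 5; Turo gets 15, best alternative 9; Glide gets 18, best alternative 11. No profitable deviation — NE.
(Premium, Premium, Standard): Glide can switch to Premium (14 → 19). Not NE.
(Premium, Premium, Plus): Velox can switch to Elite (11 → 20). Not NE.
(Premium, Premium, Premium): Turo can switch to Plus (9 → 15). Not NE.
(Elite, Plus, Standard): Velox gets 15, best alternative 7; Turo gets 13, best alternative 9; Glide gets 15, best alternative 13. No profitable deviation — NE.
(Elite, Plus, Plus): Velox can switch to Premium (6 → 10). Not NE.
(Elite, Premium, Plus): Velox gets 20, best alternative 11; Turo gets 12, best alternative 8; Glide gets 17, best alternative 14. No profitable deviation — NE.
(The remaining 3 profiles each have a profitable deviation by the same check.)

Pure-strategy Nash equilibria: (Premium, Plus, Premium); (Elite, Plus, Standard); (Elite, Premium, Plus)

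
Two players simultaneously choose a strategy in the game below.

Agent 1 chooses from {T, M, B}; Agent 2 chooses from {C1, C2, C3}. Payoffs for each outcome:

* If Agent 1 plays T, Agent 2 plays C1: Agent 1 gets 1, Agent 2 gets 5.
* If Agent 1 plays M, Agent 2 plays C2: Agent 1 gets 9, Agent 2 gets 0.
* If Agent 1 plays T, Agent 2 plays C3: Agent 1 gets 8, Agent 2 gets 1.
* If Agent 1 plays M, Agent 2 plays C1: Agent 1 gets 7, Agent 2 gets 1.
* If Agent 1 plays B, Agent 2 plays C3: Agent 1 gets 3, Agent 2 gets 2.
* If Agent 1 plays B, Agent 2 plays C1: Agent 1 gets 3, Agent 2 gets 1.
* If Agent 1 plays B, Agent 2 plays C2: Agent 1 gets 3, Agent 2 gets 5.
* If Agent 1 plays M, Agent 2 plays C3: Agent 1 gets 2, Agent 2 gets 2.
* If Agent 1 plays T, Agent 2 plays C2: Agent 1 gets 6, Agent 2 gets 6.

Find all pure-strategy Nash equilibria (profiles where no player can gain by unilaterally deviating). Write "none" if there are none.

This game has no pure Nash equilibrium.

Agent 1 against C1: payoffs 1, 7, 3 → best response M.
Agent 1 against C2: payoffs 6, 9, 3 → best response M.
Agent 1 against C3: payoffs 8, 2, 3 → best response T.
Agent 2 against T: payoffs 5, 6, 1 → best response C2.
Agent 2 against M: payoffs 1, 0, 2 → best response C3.
Agent 2 against B: payoffs 1, 5, 2 → best response C2.
No profile is a mutual best response for all players.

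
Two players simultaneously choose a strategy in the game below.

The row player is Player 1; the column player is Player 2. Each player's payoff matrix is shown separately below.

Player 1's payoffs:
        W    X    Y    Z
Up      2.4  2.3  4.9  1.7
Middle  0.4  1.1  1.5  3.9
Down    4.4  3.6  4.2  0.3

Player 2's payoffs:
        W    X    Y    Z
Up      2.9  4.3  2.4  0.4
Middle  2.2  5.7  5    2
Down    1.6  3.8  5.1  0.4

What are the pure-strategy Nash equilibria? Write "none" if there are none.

No pure-strategy Nash equilibrium.

(Up, W): Player 1 can switch to Down (2.4 → 4.4). Not NE.
(Up, X): Player 1 can switch to Down (2.3 → 3.6). Not NE.
(Up, Y): Player 2 can switch to W (2.4 → 2.9). Not NE.
(Up, Z): Player 1 can switch to Middle (1.7 → 3.9). Not NE.
(Middle, W): Player 1 can switch to Up (0.4 → 2.4). Not NE.
(Middle, X): Player 1 can switch to Up (1.1 → 2.3). Not NE.
(Middle, Y): Player 1 can switch to Up (1.5 → 4.9). Not NE.
(Middle, Z): Player 2 can switch to W (2 → 2.2). Not NE.
(The remaining 4 profiles each have a profitable deviation by the same check.)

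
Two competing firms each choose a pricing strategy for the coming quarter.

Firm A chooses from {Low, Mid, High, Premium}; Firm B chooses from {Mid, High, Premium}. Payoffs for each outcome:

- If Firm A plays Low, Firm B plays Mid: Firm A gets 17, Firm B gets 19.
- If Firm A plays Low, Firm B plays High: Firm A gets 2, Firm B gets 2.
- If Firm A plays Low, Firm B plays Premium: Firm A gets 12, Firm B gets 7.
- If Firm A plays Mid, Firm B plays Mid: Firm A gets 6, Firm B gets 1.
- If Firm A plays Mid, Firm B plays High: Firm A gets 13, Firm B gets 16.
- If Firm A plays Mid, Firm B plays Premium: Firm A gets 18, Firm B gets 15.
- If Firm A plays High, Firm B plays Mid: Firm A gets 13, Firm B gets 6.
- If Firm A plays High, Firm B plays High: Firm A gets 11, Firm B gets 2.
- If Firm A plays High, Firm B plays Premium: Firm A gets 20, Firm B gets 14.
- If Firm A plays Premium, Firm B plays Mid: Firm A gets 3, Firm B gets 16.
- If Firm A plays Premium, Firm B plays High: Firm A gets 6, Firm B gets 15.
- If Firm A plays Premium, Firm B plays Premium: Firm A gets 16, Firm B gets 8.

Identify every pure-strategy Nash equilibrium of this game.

(Low, Mid): Firm A gets 17, best alternative 13; Firm B gets 19, best alternative 7. No profitable deviation — NE.
(Low, High): Firm A can switch to Mid (2 → 13). Not NE.
(Low, Premium): Firm A can switch to Mid (12 → 18). Not NE.
(Mid, Mid): Firm A can switch to Low (6 → 17). Not NE.
(Mid, High): Firm A gets 13, best alternative 11; Firm B gets 16, best alternative 15. No profitable deviation — NE.
(Mid, Premium): Firm A can switch to High (18 → 20). Not NE.
(High, Mid): Firm A can switch to Low (13 → 17). Not NE.
(High, High): Firm A can switch to Mid (11 → 13). Not NE.
(High, Premium): Firm A gets 20, best alternative 18; Firm B gets 14, best alternative 6. No profitable deviation — NE.
(The remaining 3 profiles each have a profitable deviation by the same check.)

Pure-strategy Nash equilibria: (Low, Mid); (Mid, High); (High, Premium)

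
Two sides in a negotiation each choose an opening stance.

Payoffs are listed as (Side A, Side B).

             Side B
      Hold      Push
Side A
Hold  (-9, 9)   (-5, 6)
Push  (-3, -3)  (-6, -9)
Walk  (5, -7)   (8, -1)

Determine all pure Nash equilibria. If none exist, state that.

(Hold, Hold): Side A can switch to Push (-9 → -3). Not NE.
(Hold, Push): Side A can switch to Walk (-5 → 8). Not NE.
(Push, Hold): Side A can switch to Walk (-3 → 5). Not NE.
(Push, Push): Side A can switch to Hold (-6 → -5). Not NE.
(Walk, Hold): Side B can switch to Push (-7 → -1). Not NE.
(Walk, Push): Side A gets 8, best alternative -5; Side B gets -1, best alternative -7. No profitable deviation — NE.

Pure NE: (Walk, Push)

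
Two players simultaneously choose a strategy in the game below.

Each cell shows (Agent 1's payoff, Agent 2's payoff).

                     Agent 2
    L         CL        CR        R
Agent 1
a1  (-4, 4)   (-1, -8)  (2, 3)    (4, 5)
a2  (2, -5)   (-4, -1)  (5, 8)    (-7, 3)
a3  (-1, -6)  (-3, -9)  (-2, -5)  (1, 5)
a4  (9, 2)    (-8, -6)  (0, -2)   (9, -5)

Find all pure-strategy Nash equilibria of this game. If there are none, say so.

(a2, CR); (a4, L)

(a1, L): Agent 1 can switch to a2 (-4 → 2). Not NE.
(a1, CL): Agent 2 can switch to L (-8 → 4). Not NE.
(a1, CR): Agent 1 can switch to a2 (2 → 5). Not NE.
(a1, R): Agent 1 can switch to a4 (4 → 9). Not NE.
(a2, L): Agent 1 can switch to a4 (2 → 9). Not NE.
(a2, CL): Agent 1 can switch to a1 (-4 → -1). Not NE.
(a2, CR): Agent 1 gets 5, best alternative 2; Agent 2 gets 8, best alternative 3. No profitable deviation — NE.
(a4, L): Agent 1 gets 9, best alternative 2; Agent 2 gets 2, best alternative -2. No profitable deviation — NE.
(The remaining 8 profiles each have a profitable deviation by the same check.)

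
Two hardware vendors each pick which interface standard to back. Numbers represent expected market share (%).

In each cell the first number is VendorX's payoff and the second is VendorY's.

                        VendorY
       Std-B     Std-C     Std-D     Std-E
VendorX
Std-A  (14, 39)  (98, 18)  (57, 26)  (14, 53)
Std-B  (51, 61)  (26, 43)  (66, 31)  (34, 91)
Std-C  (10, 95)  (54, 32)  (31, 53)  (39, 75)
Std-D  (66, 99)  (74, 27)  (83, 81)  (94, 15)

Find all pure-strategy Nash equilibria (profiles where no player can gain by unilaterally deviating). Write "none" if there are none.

The unique pure-strategy Nash equilibrium is (Std-D, Std-B).

(Std-A, Std-B): VendorX can switch to Std-B (14 → 51). Not NE.
(Std-A, Std-C): VendorY can switch to Std-B (18 → 39). Not NE.
(Std-A, Std-D): VendorX can switch to Std-B (57 → 66). Not NE.
(Std-A, Std-E): VendorX can switch to Std-B (14 → 34). Not NE.
(Std-B, Std-B): VendorX can switch to Std-D (51 → 66). Not NE.
(Std-B, Std-C): VendorX can switch to Std-A (26 → 98). Not NE.
(Std-B, Std-D): VendorX can switch to Std-D (66 → 83). Not NE.
(Std-B, Std-E): VendorX can switch to Std-C (34 → 39). Not NE.
(Std-D, Std-B): VendorX gets 66, best alternative 51; VendorY gets 99, best alternative 81. No profitable deviation — NE.
(The remaining 7 profiles each have a profitable deviation by the same check.)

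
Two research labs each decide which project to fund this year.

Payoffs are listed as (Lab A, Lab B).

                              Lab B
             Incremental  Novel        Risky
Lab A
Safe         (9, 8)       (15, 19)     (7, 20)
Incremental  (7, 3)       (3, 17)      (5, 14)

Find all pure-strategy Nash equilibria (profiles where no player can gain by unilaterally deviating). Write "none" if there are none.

Lab A against Incremental: payoffs 9, 7 → best response Safe.
Lab A against Novel: payoffs 15, 3 → best response Safe.
Lab A against Risky: payoffs 7, 5 → best response Safe.
Lab B against Safe: payoffs 8, 19, 20 → best response Risky.
Lab B against Incremental: payoffs 3, 17, 14 → best response Novel.
Mutual best responses: (Safe, Risky).

The unique pure-strategy Nash equilibrium is (Safe, Risky).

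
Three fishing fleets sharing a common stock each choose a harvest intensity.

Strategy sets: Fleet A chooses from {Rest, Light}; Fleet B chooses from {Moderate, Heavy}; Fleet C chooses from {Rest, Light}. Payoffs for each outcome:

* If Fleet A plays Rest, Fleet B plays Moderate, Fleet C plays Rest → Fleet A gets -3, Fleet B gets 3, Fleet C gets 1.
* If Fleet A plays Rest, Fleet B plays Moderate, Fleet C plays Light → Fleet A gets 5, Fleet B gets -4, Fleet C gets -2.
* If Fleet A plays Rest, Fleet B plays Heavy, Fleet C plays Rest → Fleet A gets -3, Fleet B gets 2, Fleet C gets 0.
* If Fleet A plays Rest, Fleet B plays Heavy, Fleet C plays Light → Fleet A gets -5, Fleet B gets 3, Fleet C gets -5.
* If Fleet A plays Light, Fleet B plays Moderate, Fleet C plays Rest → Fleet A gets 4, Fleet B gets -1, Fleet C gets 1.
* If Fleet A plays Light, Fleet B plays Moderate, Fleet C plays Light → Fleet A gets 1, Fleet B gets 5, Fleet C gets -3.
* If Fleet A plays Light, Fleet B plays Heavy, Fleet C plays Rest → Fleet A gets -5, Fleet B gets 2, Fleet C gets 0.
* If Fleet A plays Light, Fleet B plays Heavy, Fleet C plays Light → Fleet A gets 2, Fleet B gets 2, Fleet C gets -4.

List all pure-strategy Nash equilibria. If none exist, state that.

There is no pure-strategy Nash equilibrium.

Fleet A against (Moderate, Rest): payoffs -3, 4 → best response Light.
Fleet A against (Moderate, Light): payoffs 5, 1 → best response Rest.
Fleet A against (Heavy, Rest): payoffs -3, -5 → best response Rest.
Fleet A against (Heavy, Light): payoffs -5, 2 → best response Light.
Fleet B against (Rest, Rest): payoffs 3, 2 → best response Moderate.
Fleet B against (Rest, Light): payoffs -4, 3 → best response Heavy.
Fleet B against (Light, Rest): payoffs -1, 2 → best response Heavy.
Fleet B against (Light, Light): payoffs 5, 2 → best response Moderate.
Fleet C against (Rest, Moderate): payoffs 1, -2 → best response Rest.
Fleet C against (Rest, Heavy): payoffs 0, -5 → best response Rest.
Fleet C against (Light, Moderate): payoffs 1, -3 → best response Rest.
Fleet C against (Light, Heavy): payoffs 0, -4 → best response Rest.
No profile is a mutual best response for all players.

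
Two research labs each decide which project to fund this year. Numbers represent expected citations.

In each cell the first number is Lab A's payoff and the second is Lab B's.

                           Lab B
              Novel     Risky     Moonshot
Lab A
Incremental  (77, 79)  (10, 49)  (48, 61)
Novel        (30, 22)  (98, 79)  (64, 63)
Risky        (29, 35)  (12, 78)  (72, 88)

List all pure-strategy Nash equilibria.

Lab A against Novel: payoffs 77, 30, 29 → best response Incremental.
Lab A against Risky: payoffs 10, 98, 12 → best response Novel.
Lab A against Moonshot: payoffs 48, 64, 72 → best response Risky.
Lab B against Incremental: payoffs 79, 49, 61 → best response Novel.
Lab B against Novel: payoffs 22, 79, 63 → best response Risky.
Lab B against Risky: payoffs 35, 78, 88 → best response Moonshot.
Mutual best responses: (Incremental, Novel); (Novel, Risky); (Risky, Moonshot).

Pure-strategy Nash equilibria: (Incremental, Novel), (Novel, Risky), (Risky, Moonshot)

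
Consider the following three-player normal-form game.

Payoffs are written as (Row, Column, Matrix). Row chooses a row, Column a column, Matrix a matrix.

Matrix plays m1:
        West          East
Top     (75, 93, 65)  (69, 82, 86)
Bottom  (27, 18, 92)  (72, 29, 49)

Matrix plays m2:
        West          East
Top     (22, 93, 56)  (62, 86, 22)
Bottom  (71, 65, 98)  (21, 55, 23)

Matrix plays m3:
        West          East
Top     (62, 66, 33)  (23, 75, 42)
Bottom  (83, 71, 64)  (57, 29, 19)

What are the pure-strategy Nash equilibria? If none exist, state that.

Pure-strategy Nash equilibria: (Top, West, m1), (Bottom, West, m2), (Bottom, East, m1)

Row against (West, m1): payoffs 75, 27 → best response Top.
Row against (West, m2): payoffs 22, 71 → best response Bottom.
Row against (West, m3): payoffs 62, 83 → best response Bottom.
Row against (East, m1): payoffs 69, 72 → best response Bottom.
Row against (East, m2): payoffs 62, 21 → best response Top.
Row against (East, m3): payoffs 23, 57 → best response Bottom.
Column against (Top, m1): payoffs 93, 82 → best response West.
Column against (Top, m2): payoffs 93, 86 → best response West.
Column against (Top, m3): payoffs 66, 75 → best response East.
Column against (Bottom, m1): payoffs 18, 29 → best response East.
Column against (Bottom, m2): payoffs 65, 55 → best response West.
Column against (Bottom, m3): payoffs 71, 29 → best response West.
Matrix against (Top, West): payoffs 65, 56, 33 → best response m1.
Matrix against (Top, East): payoffs 86, 22, 42 → best response m1.
Matrix against (Bottom, West): payoffs 92, 98, 64 → best response m2.
Matrix against (Bottom, East): payoffs 49, 23, 19 → best response m1.
Mutual best responses: (Top, West, m1); (Bottom, West, m2); (Bottom, East, m1).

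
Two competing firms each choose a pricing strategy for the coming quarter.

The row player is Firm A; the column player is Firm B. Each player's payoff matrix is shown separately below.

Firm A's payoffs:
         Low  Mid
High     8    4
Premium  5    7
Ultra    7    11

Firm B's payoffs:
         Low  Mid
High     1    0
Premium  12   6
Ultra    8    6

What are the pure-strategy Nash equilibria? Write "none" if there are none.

(High, Low)

(High, Low): Firm A gets 8, best alternative 7; Firm B gets 1, best alternative 0. No profitable deviation — NE.
(High, Mid): Firm A can switch to Premium (4 → 7). Not NE.
(Premium, Low): Firm A can switch to High (5 → 8). Not NE.
(Premium, Mid): Firm A can switch to Ultra (7 → 11). Not NE.
(Ultra, Low): Firm A can switch to High (7 → 8). Not NE.
(Ultra, Mid): Firm B can switch to Low (6 → 8). Not NE.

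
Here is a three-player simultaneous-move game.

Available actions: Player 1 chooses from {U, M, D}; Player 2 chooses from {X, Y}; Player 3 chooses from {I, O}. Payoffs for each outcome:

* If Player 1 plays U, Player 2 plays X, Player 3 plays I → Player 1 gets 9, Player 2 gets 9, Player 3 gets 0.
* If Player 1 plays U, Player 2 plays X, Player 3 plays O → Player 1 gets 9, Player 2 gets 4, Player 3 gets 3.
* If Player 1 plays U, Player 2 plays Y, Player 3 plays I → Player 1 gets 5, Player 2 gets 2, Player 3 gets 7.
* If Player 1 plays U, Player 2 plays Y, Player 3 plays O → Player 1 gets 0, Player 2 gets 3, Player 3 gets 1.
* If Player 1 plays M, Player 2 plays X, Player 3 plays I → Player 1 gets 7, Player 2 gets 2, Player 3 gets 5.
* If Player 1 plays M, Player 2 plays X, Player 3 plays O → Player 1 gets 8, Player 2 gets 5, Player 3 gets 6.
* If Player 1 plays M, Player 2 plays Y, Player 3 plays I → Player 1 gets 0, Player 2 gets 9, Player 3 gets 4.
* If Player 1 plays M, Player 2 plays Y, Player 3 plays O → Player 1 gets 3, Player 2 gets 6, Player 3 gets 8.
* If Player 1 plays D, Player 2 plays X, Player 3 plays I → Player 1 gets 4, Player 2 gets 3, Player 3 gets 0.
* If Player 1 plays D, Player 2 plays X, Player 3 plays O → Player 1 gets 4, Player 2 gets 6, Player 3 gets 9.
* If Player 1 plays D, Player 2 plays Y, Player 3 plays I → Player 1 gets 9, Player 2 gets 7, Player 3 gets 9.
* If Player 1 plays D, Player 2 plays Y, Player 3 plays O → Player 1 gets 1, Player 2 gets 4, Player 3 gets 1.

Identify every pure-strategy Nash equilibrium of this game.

The pure Nash equilibria are (U, X, O) and (M, Y, O) and (D, Y, I).

For each strategy profile, look for a profitable unilateral deviation.
(U, X, I): Player 3 can switch to O (0 → 3). Not NE.
(U, X, O): Player 1 gets 9, best alternative 8; Player 2 gets 4, best alternative 3; Player 3 gets 3, best alternative 0. No profitable deviation — NE.
(U, Y, I): Player 1 can switch to D (5 → 9). Not NE.
(U, Y, O): Player 1 can switch to M (0 → 3). Not NE.
(M, X, I): Player 1 can switch to U (7 → 9). Not NE.
(M, X, O): Player 1 can switch to U (8 → 9). Not NE.
(M, Y, I): Player 1 can switch to U (0 → 5). Not NE.
(M, Y, O): Player 1 gets 3, best alternative 1; Player 2 gets 6, best alternative 5; Player 3 gets 8, best alternative 4. No profitable deviation — NE.
(D, X, I): Player 1 can switch to U (4 → 9). Not NE.
(D, X, O): Player 1 can switch to U (4 → 9). Not NE.
(D, Y, I): Player 1 gets 9, best alternative 5; Player 2 gets 7, best alternative 3; Player 3 gets 9, best alternative 1. No profitable deviation — NE.
(The remaining 1 profile has a profitable deviation by the same check.)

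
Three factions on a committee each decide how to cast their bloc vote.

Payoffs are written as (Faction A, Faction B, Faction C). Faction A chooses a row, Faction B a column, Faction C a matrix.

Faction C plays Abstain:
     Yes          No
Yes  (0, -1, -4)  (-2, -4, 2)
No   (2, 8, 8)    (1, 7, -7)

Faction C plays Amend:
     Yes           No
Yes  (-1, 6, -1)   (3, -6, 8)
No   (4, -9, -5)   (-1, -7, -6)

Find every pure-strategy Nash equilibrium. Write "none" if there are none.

Pure NE: (No, Yes, Abstain)

(Yes, Yes, Abstain): Faction A can switch to No (0 → 2). Not NE.
(Yes, Yes, Amend): Faction A can switch to No (-1 → 4). Not NE.
(Yes, No, Abstain): Faction A can switch to No (-2 → 1). Not NE.
(Yes, No, Amend): Faction B can switch to Yes (-6 → 6). Not NE.
(No, Yes, Abstain): Faction A gets 2, best alternative 0; Faction B gets 8, best alternative 7; Faction C gets 8, best alternative -5. No profitable deviation — NE.
(No, Yes, Amend): Faction B can switch to No (-9 → -7). Not NE.
(No, No, Abstain): Faction B can switch to Yes (7 → 8). Not NE.
(No, No, Amend): Faction A can switch to Yes (-1 → 3). Not NE.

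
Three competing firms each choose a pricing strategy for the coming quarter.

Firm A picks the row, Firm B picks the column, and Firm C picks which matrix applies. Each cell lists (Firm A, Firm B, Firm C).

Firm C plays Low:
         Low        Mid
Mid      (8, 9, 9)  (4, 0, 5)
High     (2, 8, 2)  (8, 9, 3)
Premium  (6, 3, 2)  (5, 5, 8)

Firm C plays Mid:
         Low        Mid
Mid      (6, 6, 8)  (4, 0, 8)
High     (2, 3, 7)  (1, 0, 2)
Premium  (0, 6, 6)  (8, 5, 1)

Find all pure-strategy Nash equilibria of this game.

Pure-strategy Nash equilibria: (Mid, Low, Low); (High, Mid, Low)

Firm A against (Low, Low): payoffs 8, 2, 6 → best response Mid.
Firm A against (Low, Mid): payoffs 6, 2, 0 → best response Mid.
Firm A against (Mid, Low): payoffs 4, 8, 5 → best response High.
Firm A against (Mid, Mid): payoffs 4, 1, 8 → best response Premium.
Firm B against (Mid, Low): payoffs 9, 0 → best response Low.
Firm B against (Mid, Mid): payoffs 6, 0 → best response Low.
Firm B against (High, Low): payoffs 8, 9 → best response Mid.
Firm B against (High, Mid): payoffs 3, 0 → best response Low.
Firm B against (Premium, Low): payoffs 3, 5 → best response Mid.
Firm B against (Premium, Mid): payoffs 6, 5 → best response Low.
Firm C against (Mid, Low): payoffs 9, 8 → best response Low.
Firm C against (Mid, Mid): payoffs 5, 8 → best response Mid.
Firm C against (High, Low): payoffs 2, 7 → best response Mid.
Firm C against (High, Mid): payoffs 3, 2 → best response Low.
Firm C against (Premium, Low): payoffs 2, 6 → best response Mid.
Firm C against (Premium, Mid): payoffs 8, 1 → best response Low.
Mutual best responses: (Mid, Low, Low); (High, Mid, Low).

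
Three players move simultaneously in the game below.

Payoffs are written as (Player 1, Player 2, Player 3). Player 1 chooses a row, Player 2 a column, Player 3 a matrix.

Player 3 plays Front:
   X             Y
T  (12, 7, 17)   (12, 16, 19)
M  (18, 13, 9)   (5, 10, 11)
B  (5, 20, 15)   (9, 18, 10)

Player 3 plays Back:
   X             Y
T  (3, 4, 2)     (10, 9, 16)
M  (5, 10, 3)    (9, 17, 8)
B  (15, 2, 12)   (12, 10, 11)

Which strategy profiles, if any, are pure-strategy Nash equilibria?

Mark each player's best response to every combination of opponents' strategies; a profile where every player is best-responding is a pure Nash equilibrium.
Player 1 against (X, Front): payoffs 12, 18, 5 → best response M.
Player 1 against (X, Back): payoffs 3, 5, 15 → best response B.
Player 1 against (Y, Front): payoffs 12, 5, 9 → best response T.
Player 1 against (Y, Back): payoffs 10, 9, 12 → best response B.
Player 2 against (T, Front): payoffs 7, 16 → best response Y.
Player 2 against (T, Back): payoffs 4, 9 → best response Y.
Player 2 against (M, Front): payoffs 13, 10 → best response X.
Player 2 against (M, Back): payoffs 10, 17 → best response Y.
Player 2 against (B, Front): payoffs 20, 18 → best response X.
Player 2 against (B, Back): payoffs 2, 10 → best response Y.
Player 3 against (T, X): payoffs 17, 2 → best response Front.
Player 3 against (T, Y): payoffs 19, 16 → best response Front.
Player 3 against (M, X): payoffs 9, 3 → best response Front.
Player 3 against (M, Y): payoffs 11, 8 → best response Front.
Player 3 against (B, X): payoffs 15, 12 → best response Front.
Player 3 against (B, Y): payoffs 10, 11 → best response Back.
Mutual best responses: (T, Y, Front); (M, X, Front); (B, Y, Back).

(T, Y, Front), (M, X, Front), (B, Y, Back)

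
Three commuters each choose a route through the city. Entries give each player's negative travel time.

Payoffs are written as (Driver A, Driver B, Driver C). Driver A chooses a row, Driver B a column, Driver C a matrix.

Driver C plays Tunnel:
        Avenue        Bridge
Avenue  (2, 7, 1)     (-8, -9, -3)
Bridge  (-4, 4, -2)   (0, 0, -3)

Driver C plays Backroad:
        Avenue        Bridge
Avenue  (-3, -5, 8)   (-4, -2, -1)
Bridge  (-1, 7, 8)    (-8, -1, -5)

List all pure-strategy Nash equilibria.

(Avenue, Bridge, Backroad); (Bridge, Avenue, Backroad)

Mark each player's best response to every combination of opponents' strategies; a profile where every player is best-responding is a pure Nash equilibrium.
Driver A against (Avenue, Tunnel): payoffs 2, -4 → best response Avenue.
Driver A against (Avenue, Backroad): payoffs -3, -1 → best response Bridge.
Driver A against (Bridge, Tunnel): payoffs -8, 0 → best response Bridge.
Driver A against (Bridge, Backroad): payoffs -4, -8 → best response Avenue.
Driver B against (Avenue, Tunnel): payoffs 7, -9 → best response Avenue.
Driver B against (Avenue, Backroad): payoffs -5, -2 → best response Bridge.
Driver B against (Bridge, Tunnel): payoffs 4, 0 → best response Avenue.
Driver B against (Bridge, Backroad): payoffs 7, -1 → best response Avenue.
Driver C against (Avenue, Avenue): payoffs 1, 8 → best response Backroad.
Driver C against (Avenue, Bridge): payoffs -3, -1 → best response Backroad.
Driver C against (Bridge, Avenue): payoffs -2, 8 → best response Backroad.
Driver C against (Bridge, Bridge): payoffs -3, -5 → best response Tunnel.
Mutual best responses: (Avenue, Bridge, Backroad); (Bridge, Avenue, Backroad).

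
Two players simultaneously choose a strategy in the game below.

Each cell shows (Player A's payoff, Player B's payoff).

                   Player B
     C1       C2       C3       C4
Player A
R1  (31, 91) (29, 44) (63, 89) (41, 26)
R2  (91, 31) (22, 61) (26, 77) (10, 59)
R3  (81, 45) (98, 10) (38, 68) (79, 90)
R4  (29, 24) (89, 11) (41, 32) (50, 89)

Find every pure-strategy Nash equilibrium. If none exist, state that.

Player A against C1: payoffs 31, 91, 81, 29 → best response R2.
Player A against C2: payoffs 29, 22, 98, 89 → best response R3.
Player A against C3: payoffs 63, 26, 38, 41 → best response R1.
Player A against C4: payoffs 41, 10, 79, 50 → best response R3.
Player B against R1: payoffs 91, 44, 89, 26 → best response C1.
Player B against R2: payoffs 31, 61, 77, 59 → best response C3.
Player B against R3: payoffs 45, 10, 68, 90 → best response C4.
Player B against R4: payoffs 24, 11, 32, 89 → best response C4.
Mutual best responses: (R3, C4).

Pure NE: (R3, C4)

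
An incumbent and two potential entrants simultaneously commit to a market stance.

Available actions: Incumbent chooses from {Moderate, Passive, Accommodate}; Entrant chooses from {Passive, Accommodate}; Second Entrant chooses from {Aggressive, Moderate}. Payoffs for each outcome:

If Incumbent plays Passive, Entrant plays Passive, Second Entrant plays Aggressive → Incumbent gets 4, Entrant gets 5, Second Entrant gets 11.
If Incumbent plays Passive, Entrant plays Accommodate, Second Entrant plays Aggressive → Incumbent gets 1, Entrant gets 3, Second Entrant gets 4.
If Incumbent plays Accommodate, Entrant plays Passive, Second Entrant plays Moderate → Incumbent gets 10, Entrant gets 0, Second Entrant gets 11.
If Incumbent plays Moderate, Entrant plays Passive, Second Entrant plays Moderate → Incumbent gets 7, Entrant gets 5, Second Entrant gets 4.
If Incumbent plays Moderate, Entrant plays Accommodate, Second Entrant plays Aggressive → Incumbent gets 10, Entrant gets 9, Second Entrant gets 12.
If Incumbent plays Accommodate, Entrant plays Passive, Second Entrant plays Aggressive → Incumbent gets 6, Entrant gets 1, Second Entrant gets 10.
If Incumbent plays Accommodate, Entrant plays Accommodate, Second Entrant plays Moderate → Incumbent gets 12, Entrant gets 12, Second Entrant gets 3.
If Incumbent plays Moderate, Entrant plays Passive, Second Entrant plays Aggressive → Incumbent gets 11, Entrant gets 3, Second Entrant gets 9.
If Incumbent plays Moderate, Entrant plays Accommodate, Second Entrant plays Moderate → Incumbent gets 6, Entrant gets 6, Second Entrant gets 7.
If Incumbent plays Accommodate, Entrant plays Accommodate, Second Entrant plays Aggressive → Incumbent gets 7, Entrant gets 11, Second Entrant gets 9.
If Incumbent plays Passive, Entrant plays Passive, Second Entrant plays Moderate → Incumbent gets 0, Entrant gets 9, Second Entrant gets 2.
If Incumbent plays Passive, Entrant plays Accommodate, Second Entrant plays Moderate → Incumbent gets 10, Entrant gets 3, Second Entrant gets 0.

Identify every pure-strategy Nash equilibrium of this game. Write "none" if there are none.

(Moderate, Passive, Aggressive): Entrant can switch to Accommodate (3 → 9). Not NE.
(Moderate, Passive, Moderate): Incumbent can switch to Accommodate (7 → 10). Not NE.
(Moderate, Accommodate, Aggressive): Incumbent gets 10, best alternative 7; Entrant gets 9, best alternative 3; Second Entrant gets 12, best alternative 7. No profitable deviation — NE.
(Moderate, Accommodate, Moderate): Incumbent can switch to Passive (6 → 10). Not NE.
(Passive, Passive, Aggressive): Incumbent can switch to Moderate (4 → 11). Not NE.
(Passive, Passive, Moderate): Incumbent can switch to Moderate (0 → 7). Not NE.
(Passive, Accommodate, Aggressive): Incumbent can switch to Moderate (1 → 10). Not NE.
(Passive, Accommodate, Moderate): Incumbent can switch to Accommodate (10 → 12). Not NE.
(Accommodate, Passive, Aggressive): Incumbent can switch to Moderate (6 → 11). Not NE.
(Accommodate, Passive, Moderate): Entrant can switch to Accommodate (0 → 12). Not NE.
(Accommodate, Accommodate, Aggressive): Incumbent can switch to Moderate (7 → 10). Not NE.
(The remaining 1 profile has a profitable deviation by the same check.)

The unique pure-strategy Nash equilibrium is (Moderate, Accommodate, Aggressive).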